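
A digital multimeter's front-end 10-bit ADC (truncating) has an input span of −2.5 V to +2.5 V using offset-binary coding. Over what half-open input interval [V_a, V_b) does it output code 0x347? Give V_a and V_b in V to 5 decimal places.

LSB = 5/2^10 = 4.883 mV.
Code 0x347 = 839 decimal.
V_a = V_low + 839·LSB = 1.59668 V; V_b = V_low + 840·LSB = 1.60156 V.

[1.59668 V, 1.60156 V)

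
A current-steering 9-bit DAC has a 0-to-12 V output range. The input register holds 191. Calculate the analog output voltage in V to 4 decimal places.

LSB = 12 V / 2^9 = 23.438 mV.
V_out = 0 + 191 × 0.0234375 V = 4.47656 V.

4.4766 V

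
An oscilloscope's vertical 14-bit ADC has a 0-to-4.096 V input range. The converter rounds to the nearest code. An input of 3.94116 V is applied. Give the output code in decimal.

code 15765

LSB = 4.096 V / 16384 = 250.00 µV.
Input sits at 15764.640 steps above V_low.
So the output code is 15765.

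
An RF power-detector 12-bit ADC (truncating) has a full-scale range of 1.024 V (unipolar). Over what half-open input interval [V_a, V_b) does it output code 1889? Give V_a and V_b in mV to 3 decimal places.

[472.250 mV, 472.500 mV)

LSB = 1.024/2^12 = 250.00 µV.
V_a = V_low + 1889·LSB = 0.47225 V; V_b = V_low + 1890·LSB = 0.4725 V.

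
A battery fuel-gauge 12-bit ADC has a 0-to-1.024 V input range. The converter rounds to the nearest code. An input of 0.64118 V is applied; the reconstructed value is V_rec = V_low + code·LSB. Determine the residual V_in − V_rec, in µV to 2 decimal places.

LSB = 1.024/2^12 = 250.00 µV.
(V_in − V_low)/LSB = (0.64118 − 0)/0.00025 = 2564.7200 → code 2565 (round).
V_rec = 0 + 2565·0.00025 = 0.64125 V.
V_in − V_rec = -7e-05 V = -70.00 µV.

-70.00 µV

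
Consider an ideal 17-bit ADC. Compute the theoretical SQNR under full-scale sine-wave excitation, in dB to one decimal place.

104.1 dB

SNR ≈ 6.02·N + 1.76 dB = 6.02·17 + 1.76 = 104.10 dB.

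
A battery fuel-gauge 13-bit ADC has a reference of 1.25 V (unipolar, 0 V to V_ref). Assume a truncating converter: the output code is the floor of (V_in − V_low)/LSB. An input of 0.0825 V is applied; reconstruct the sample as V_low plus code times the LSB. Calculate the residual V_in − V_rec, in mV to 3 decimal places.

One LSB is 1.25 V / 8192 = 152.59 µV.
Scaled input = 540.6720 LSBs, so code = 540.
Reconstructed: 0.082397461 V.
Difference: 0.000102539 V → 0.103 mV.

0.103 mV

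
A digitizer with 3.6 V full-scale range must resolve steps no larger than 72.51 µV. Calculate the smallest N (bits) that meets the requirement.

16 bits

Number of steps required ≥ 3.6 V / 72.51 µV = 49648.32.
Need 2^N ≥ 49648.32; 2^15 = 32768, 2^16 = 65536.
Minimum N = 16.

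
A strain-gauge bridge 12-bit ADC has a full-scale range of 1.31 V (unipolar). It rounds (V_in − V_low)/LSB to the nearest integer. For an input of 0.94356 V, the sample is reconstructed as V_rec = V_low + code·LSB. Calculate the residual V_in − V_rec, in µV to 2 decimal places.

Step size: 1.31 V ÷ 2^12 = 319.82 µV.
(0.94356 − 0)/0.000319824 = 2950.2456; round gives code 2950.
Code 2950 maps back to 0 + 2950×0.000319824 V = 0.94348145 V.
Error = 0.94356 − 0.94348145 = 7.85547e-05 V = 78.55 µV.

78.55 µV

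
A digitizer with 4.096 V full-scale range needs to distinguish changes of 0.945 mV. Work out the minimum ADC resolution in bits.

13 bits

Number of steps required ≥ 4.096 V / 0.945 mV = 4334.39.
Need 2^N ≥ 4334.39; 2^12 = 4096, 2^13 = 8192.
Minimum N = 13.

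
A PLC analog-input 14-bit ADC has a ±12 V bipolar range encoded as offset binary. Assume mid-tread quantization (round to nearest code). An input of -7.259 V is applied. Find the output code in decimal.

code 3237

LSB = 24 V / 16384 = 1.465 mV.
(V_in − V_low)/LSB = (-7.259 − (−12)) / 0.00146484 = 3236.523.
round(3236.523) = 3237.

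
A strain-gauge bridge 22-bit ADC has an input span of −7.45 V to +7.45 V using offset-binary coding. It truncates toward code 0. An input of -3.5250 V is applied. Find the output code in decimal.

code 1104875

With 4194304 levels over 14.9 V, one step is 3.55 µV.
(V_in − V_low)/LSB = (-3.5250 − (−7.45)) / 3.55244e-06 = 1104875.383.
⌊·⌋(1104875.383) = 1104875.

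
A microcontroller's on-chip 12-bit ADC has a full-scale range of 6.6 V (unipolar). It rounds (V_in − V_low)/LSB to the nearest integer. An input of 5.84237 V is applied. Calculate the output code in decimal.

Full-scale span = 6.6 V; LSB = 6.6/2^12 = 1.611 mV.
Input sits at 3625.810 steps above V_low.
Round → code 3626.

code 3626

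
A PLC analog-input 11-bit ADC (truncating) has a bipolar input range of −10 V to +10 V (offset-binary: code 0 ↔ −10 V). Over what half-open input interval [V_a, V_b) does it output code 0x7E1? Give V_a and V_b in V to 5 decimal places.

LSB = 20/2^11 = 9.766 mV.
Code 0x7E1 = 2017 decimal.
V_a = V_low + 2017·LSB = 9.69727 V; V_b = V_low + 2018·LSB = 9.70703 V.

[9.69727 V, 9.70703 V)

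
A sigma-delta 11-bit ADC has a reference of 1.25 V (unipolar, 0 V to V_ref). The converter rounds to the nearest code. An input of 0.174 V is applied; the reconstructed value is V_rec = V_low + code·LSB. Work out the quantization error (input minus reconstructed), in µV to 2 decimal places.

49.80 µV

One LSB is 1.25 V / 2048 = 0.610 mV.
Scaled input = 285.0816 LSBs, so code = 285.
V_rec = 0 + 285·0.000610352 = 0.1739502 V.
Difference: 4.98047e-05 V → 49.80 µV.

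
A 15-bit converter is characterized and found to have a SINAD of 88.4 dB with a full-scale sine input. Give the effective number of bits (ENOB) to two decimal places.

ENOB = (SINAD − 1.76) / 6.02 = (88.4 − 1.76)/6.02 = 14.392.

14.39 bits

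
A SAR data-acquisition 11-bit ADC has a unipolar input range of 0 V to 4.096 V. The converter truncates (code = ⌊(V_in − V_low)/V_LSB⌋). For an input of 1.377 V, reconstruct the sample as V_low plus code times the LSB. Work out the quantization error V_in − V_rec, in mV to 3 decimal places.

1.000 mV

Step size: 4.096 V ÷ 2^11 = 2.000 mV.
Scaled input = 688.5000 LSBs, so code = 688.
Reconstructed: 1.376 V.
Difference: 0.001 V → 1.000 mV.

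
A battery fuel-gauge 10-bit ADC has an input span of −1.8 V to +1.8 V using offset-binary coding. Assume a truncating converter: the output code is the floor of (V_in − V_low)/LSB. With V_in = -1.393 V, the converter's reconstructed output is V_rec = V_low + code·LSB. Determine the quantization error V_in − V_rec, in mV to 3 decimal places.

2.703 mV

Step size: 3.6 V ÷ 2^10 = 3.516 mV.
(V_in − V_low)/LSB = (-1.393 − (−1.8))/0.00351563 = 115.7689 → code 115 (floor).
Code 115 maps back to (−1.8) + 115×0.00351563 V = -1.3957031 V.
Difference: 0.00270312 V → 2.703 mV.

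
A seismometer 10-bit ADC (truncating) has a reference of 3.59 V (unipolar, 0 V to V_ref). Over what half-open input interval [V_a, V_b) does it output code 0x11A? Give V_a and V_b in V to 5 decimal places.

[0.98865 V, 0.99216 V)

LSB = 3.59/2^10 = 3.506 mV.
Code 0x11A = 282 decimal.
V_a = V_low + 282·LSB = 0.988652 V; V_b = V_low + 283·LSB = 0.992158 V.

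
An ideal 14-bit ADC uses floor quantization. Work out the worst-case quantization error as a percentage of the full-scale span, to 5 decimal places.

0.00610 %

Truncating → worst-case error = 1 LSB = V_FS/2^14, so 100/16384 = 0.00610352 % of full scale.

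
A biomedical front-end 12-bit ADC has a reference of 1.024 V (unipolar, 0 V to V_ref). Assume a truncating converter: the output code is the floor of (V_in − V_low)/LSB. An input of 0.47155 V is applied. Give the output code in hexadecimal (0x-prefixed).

LSB = 1.024 V / 4096 = 250.00 µV.
Input sits at 1886.200 steps above V_low.
So the output code is 1886.
In hexadecimal (0x-prefixed): 0x75E.

code 0x75E (decimal 1886)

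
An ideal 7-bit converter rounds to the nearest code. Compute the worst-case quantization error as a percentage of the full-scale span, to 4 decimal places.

0.3906 %

Rounding → worst-case error = ½ LSB = V_FS/2^8, so 100/256 = 0.390625 % of full scale.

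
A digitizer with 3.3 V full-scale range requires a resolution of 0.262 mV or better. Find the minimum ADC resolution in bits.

14 bits

Number of steps required ≥ 3.3 V / 0.262 mV = 12595.42.
Need 2^N ≥ 12595.42; 2^13 = 8192, 2^14 = 16384.
Minimum N = 14.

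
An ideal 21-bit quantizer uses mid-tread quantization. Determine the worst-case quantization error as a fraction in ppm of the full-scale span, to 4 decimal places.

0.2384 ppm

Rounding → worst-case error = ½ LSB = V_FS/2^22, so 1e+06/4194304 = 0.238419 ppm of full scale.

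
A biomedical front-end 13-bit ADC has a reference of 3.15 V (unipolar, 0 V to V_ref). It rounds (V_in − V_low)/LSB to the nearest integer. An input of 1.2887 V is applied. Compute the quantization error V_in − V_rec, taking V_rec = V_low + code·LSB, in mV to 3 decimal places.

0.169 mV

One LSB is 3.15 V / 8192 = 384.52 µV.
(V_in − V_low)/LSB = (1.2887 − 0)/0.000384521 = 3351.4382 → code 3351 (round).
Code 3351 maps back to 0 + 3351×0.000384521 V = 1.2885315 V.
Difference: 0.000168506 V → 0.169 mV.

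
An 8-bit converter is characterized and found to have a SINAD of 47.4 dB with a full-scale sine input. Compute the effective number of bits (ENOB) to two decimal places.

7.58 bits

ENOB = (SINAD − 1.76) / 6.02 = (47.4 − 1.76)/6.02 = 7.581.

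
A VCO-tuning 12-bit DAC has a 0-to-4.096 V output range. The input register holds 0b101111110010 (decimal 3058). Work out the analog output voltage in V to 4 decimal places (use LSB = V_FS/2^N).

LSB = 4.096 V / 2^12 = 1.000 mV.
Code 0b101111110010 = 3058 decimal.
V_out = 0 + 3058 × 0.001 V = 3.058 V.

3.0580 V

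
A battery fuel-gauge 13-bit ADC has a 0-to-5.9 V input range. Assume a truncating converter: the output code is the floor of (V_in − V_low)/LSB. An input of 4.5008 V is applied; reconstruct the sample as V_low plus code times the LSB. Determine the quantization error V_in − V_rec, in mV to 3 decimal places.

0.177 mV

One LSB is 5.9 V / 8192 = 0.720 mV.
(V_in − V_low)/LSB = (4.5008 − 0)/0.000720215 = 6249.2464 → code 6249 (floor).
V_rec = 0 + 6249·0.000720215 = 4.5006226 V.
Error = 4.5008 − 4.5006226 = 0.000177441 V = 0.177 mV.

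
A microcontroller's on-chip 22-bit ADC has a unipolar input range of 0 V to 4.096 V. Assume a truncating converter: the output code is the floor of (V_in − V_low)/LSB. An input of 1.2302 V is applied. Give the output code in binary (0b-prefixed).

code 0b100110011100011001100 (decimal 1259724)

Full-scale span = 4.096 V; LSB = 4.096/2^22 = 0.98 µV.
Input sits at 1259724.800 steps above V_low.
Floor → code 1259724.
In binary (0b-prefixed): 0b100110011100011001100.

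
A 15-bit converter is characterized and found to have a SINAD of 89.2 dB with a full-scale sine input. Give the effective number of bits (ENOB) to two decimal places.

14.52 bits

ENOB = (SINAD − 1.76) / 6.02 = (89.2 − 1.76)/6.02 = 14.525.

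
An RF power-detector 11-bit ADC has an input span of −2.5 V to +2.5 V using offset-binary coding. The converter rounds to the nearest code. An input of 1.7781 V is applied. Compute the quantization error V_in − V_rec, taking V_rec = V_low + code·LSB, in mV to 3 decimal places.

Step size: 5 V ÷ 2^11 = 2.441 mV.
(1.7781 − (−2.5))/0.00244141 = 1752.3098; round gives code 1752.
V_rec = (−2.5) + 1752·0.00244141 = 1.7773438 V.
Difference: 0.00075625 V → 0.756 mV.

0.756 mV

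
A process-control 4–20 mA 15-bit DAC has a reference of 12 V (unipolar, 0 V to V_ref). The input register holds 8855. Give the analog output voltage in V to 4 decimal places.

LSB = 12 V / 2^15 = 366.21 µV.
V_out = 0 + 8855 × 0.000366211 V = 3.2428 V.

3.2428 V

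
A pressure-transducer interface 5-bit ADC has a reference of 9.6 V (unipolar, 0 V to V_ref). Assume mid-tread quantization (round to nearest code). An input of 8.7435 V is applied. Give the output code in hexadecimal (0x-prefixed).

With 32 levels over 9.6 V, one step is 300.000 mV.
(V_in − V_low)/LSB = (8.7435 − 0) / 0.3 = 29.145.
Round → code 29.
In hexadecimal (0x-prefixed): 0x1D.

code 0x1D (decimal 29)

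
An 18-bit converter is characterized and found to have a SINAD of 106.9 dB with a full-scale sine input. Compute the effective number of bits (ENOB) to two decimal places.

17.47 bits

ENOB = (SINAD − 1.76) / 6.02 = (106.9 − 1.76)/6.02 = 17.465.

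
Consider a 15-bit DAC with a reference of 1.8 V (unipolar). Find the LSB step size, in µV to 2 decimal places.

Full-scale span = 1.8 V.
LSB = 1.8 / 2^15 = 1.8 / 32768 = 5.49316e-05 V = 54.93 µV.

54.93 µV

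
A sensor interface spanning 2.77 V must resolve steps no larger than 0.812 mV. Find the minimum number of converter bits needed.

12 bits

Number of steps required ≥ 2.77 V / 0.812 mV = 3411.33.
Need 2^N ≥ 3411.33; 2^11 = 2048, 2^12 = 4096.
Minimum N = 12.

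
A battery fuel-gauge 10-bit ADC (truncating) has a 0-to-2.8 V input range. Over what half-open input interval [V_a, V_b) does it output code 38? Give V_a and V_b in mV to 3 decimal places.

LSB = 2.8/2^10 = 2.734 mV.
V_a = V_low + 38·LSB = 0.103906 V; V_b = V_low + 39·LSB = 0.106641 V.

[103.906 mV, 106.641 mV)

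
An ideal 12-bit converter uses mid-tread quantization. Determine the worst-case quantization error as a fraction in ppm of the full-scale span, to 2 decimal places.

Rounding → worst-case error = ½ LSB = V_FS/2^13, so 1e+06/8192 = 122.07 ppm of full scale.

122.07 ppm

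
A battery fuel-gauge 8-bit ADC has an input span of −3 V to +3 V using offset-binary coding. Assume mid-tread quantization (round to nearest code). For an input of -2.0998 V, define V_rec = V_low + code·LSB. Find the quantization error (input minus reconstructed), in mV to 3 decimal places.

Step size: 6 V ÷ 2^8 = 23.438 mV.
(V_in − V_low)/LSB = (-2.0998 − (−3))/0.0234375 = 38.4085 → code 38 (round).
Reconstructed: -2.109375 V.
Difference: 0.009575 V → 9.575 mV.

9.575 mV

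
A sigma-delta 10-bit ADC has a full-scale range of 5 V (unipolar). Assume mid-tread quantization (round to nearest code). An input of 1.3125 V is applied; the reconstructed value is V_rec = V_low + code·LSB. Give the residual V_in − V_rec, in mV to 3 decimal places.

Step size: 5 V ÷ 2^10 = 4.883 mV.
(1.3125 − 0)/0.00488281 = 268.8000; round gives code 269.
Code 269 maps back to 0 + 269×0.00488281 V = 1.3134766 V.
Error = 1.3125 − 1.3134766 = -0.000976562 V = -0.977 mV.

-0.977 mV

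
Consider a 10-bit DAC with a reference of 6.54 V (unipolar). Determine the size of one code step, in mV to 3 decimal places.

6.387 mV

Full-scale span = 6.54 V.
LSB = 6.54 / 2^10 = 6.54 / 1024 = 0.00638672 V = 6.387 mV.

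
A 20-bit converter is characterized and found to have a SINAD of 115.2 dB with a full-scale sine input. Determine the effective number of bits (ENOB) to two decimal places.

ENOB = (SINAD − 1.76) / 6.02 = (115.2 − 1.76)/6.02 = 18.844.

18.84 bits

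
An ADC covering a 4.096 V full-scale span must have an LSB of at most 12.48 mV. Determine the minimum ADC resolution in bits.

9 bits

Number of steps required ≥ 4.096 V / 12.48 mV = 328.21.
Need 2^N ≥ 328.21; 2^8 = 256, 2^9 = 512.
Minimum N = 9.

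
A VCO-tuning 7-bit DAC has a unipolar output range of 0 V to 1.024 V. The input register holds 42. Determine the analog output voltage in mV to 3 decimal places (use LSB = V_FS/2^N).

336.000 mV

LSB = 1.024 V / 2^7 = 8.000 mV.
V_out = 0 + 42 × 0.008 V = 0.336 V.
= 336.000 mV.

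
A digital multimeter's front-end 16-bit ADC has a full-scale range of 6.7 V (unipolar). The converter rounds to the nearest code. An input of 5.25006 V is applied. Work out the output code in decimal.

With 65536 levels over 6.7 V, one step is 102.23 µV.
(5.25006 − 0) / 0.000102234 = 51353.423 LSBs.
round(51353.423) = 51353.

code 51353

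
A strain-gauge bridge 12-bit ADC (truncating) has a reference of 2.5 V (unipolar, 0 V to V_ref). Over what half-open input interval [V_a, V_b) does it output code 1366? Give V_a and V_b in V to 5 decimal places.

LSB = 2.5/2^12 = 0.610 mV.
V_a = V_low + 1366·LSB = 0.83374 V; V_b = V_low + 1367·LSB = 0.834351 V.

[0.83374 V, 0.83435 V)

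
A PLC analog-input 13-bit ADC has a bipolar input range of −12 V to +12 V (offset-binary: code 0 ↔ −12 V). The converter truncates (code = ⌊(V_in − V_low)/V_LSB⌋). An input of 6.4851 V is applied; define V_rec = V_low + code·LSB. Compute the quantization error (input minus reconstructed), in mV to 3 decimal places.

1.702 mV

LSB = 24/2^13 = 2.930 mV.
(V_in − V_low)/LSB = (6.4851 − (−12))/0.00292969 = 6309.5808 → code 6309 (floor).
V_rec = (−12) + 6309·0.00292969 = 6.4833984 V.
V_in − V_rec = 0.00170156 V = 1.702 mV.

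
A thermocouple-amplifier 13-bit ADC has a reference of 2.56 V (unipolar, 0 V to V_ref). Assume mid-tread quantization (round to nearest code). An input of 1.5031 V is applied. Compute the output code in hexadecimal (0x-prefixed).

With 8192 levels over 2.56 V, one step is 312.50 µV.
Input sits at 4809.920 steps above V_low.
So the output code is 4810.
In hexadecimal (0x-prefixed): 0x12CA.

code 0x12CA (decimal 4810)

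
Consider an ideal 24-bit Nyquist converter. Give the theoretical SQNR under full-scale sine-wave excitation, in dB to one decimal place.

SNR ≈ 6.02·N + 1.76 dB = 6.02·24 + 1.76 = 146.24 dB.

146.2 dB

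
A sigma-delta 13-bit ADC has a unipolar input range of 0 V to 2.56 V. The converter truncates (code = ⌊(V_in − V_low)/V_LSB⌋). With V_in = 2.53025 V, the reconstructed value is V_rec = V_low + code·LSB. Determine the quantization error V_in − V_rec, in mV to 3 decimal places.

One LSB is 2.56 V / 8192 = 312.50 µV.
Scaled input = 8096.8000 LSBs, so code = 8096.
V_rec = 0 + 8096·0.0003125 = 2.53 V.
Error = 2.53025 − 2.53 = 0.00025 V = 0.250 mV.

0.250 mV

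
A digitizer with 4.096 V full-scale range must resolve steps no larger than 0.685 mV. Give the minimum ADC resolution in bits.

Number of steps required ≥ 4.096 V / 0.685 mV = 5979.56.
Need 2^N ≥ 5979.56; 2^12 = 4096, 2^13 = 8192.
Minimum N = 13.

13 bits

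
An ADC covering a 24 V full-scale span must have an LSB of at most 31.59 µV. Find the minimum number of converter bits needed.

Number of steps required ≥ 24 V / 31.59 µV = 759734.09.
Need 2^N ≥ 759734.09; 2^19 = 524288, 2^20 = 1048576.
Minimum N = 20.

20 bits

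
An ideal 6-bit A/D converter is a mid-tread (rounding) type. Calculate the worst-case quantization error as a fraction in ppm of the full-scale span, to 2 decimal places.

7812.50 ppm

Rounding → worst-case error = ½ LSB = V_FS/2^7, so 1e+06/128 = 7812.5 ppm of full scale.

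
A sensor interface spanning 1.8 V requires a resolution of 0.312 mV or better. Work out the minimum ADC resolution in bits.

Number of steps required ≥ 1.8 V / 0.312 mV = 5769.23.
Need 2^N ≥ 5769.23; 2^12 = 4096, 2^13 = 8192.
Minimum N = 13.

13 bits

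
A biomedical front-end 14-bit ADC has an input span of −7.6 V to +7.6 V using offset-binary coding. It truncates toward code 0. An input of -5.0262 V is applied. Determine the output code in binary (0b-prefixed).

code 0b101011010110 (decimal 2774)

LSB = 15.2 V / 16384 = 0.928 mV.
(V_in − V_low)/LSB = (-5.0262 − (−7.6)) / 0.000927734 = 2774.285.
Floor → code 2774.
In binary (0b-prefixed): 0b101011010110.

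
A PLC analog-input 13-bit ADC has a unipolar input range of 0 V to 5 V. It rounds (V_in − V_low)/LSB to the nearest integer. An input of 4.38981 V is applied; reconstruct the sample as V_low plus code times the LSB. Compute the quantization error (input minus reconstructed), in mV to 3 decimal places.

LSB = 5/2^13 = 0.610 mV.
Scaled input = 7192.2647 LSBs, so code = 7192.
Reconstructed: 4.3896484 V.
Error = 4.38981 − 4.3896484 = 0.000161563 V = 0.162 mV.

0.162 mV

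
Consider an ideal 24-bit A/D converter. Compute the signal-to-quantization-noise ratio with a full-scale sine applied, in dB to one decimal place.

SNR ≈ 6.02·N + 1.76 dB = 6.02·24 + 1.76 = 146.24 dB.

146.2 dB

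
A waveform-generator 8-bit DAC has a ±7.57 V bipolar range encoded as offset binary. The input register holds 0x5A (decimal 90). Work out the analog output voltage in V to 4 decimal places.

-2.2473 V

LSB = 15.14 V / 2^8 = 59.141 mV.
Code 0x5A = 90 decimal.
V_out = (−7.57) + 90 × 0.0591406 V = -2.24734 V.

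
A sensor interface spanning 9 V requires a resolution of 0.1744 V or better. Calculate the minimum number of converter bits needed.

6 bits

Number of steps required ≥ 9 V / 0.1744 V = 51.61.
Need 2^N ≥ 51.61; 2^5 = 32, 2^6 = 64.
Minimum N = 6.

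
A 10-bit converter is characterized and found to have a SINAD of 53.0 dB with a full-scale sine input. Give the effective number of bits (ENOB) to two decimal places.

ENOB = (SINAD − 1.76) / 6.02 = (53.0 − 1.76)/6.02 = 8.512.

8.51 bits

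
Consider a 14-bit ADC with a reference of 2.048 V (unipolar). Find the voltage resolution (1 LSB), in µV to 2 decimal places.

125.00 µV

Full-scale span = 2.048 V.
LSB = 2.048 / 2^14 = 2.048 / 16384 = 0.000125 V = 125.00 µV.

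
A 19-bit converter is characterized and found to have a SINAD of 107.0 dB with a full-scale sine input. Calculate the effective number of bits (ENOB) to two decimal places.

17.48 bits

ENOB = (SINAD − 1.76) / 6.02 = (107.0 − 1.76)/6.02 = 17.482.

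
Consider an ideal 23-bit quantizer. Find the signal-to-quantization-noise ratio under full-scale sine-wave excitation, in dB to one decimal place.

140.2 dB

SNR ≈ 6.02·N + 1.76 dB = 6.02·23 + 1.76 = 140.22 dB.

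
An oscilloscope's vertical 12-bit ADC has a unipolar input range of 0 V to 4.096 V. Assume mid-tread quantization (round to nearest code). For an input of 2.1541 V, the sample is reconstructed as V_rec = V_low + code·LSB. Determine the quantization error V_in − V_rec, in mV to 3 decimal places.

0.100 mV

One LSB is 4.096 V / 4096 = 1.000 mV.
(2.1541 − 0)/0.001 = 2154.1000; round gives code 2154.
Code 2154 maps back to 0 + 2154×0.001 V = 2.154 V.
Difference: 0.0001 V → 0.100 mV.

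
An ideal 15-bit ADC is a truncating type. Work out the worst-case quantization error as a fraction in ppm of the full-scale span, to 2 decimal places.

Truncating → worst-case error = 1 LSB = V_FS/2^15, so 1e+06/32768 = 30.5176 ppm of full scale.

30.52 ppm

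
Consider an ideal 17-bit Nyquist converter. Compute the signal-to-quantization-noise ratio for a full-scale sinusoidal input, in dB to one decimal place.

104.1 dB

SNR ≈ 6.02·N + 1.76 dB = 6.02·17 + 1.76 = 104.10 dB.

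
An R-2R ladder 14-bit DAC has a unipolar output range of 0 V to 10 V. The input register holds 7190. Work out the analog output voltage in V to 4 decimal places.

LSB = 10 V / 2^14 = 0.610 mV.
V_out = 0 + 7190 × 0.000610352 V = 4.38843 V.

4.3884 V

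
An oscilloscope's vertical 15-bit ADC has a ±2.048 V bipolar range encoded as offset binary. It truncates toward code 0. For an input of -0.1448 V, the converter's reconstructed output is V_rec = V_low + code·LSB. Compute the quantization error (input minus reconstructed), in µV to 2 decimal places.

One LSB is 4.096 V / 32768 = 125.00 µV.
(-0.1448 − (−2.048))/0.000125 = 15225.6000; ⌊·⌋ gives code 15225.
V_rec = (−2.048) + 15225·0.000125 = -0.144875 V.
V_in − V_rec = 7.5e-05 V = 75.00 µV.

75.00 µV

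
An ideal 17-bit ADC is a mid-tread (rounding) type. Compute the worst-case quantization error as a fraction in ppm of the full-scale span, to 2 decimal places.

3.81 ppm

Rounding → worst-case error = ½ LSB = V_FS/2^18, so 1e+06/262144 = 3.8147 ppm of full scale.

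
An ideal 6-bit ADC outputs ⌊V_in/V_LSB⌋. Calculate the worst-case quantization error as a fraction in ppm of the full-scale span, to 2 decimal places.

Truncating → worst-case error = 1 LSB = V_FS/2^6, so 1e+06/64 = 15625 ppm of full scale.

15625.00 ppm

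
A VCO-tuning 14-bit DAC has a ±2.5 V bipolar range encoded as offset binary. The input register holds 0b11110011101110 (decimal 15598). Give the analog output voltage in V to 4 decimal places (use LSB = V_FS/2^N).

LSB = 5 V / 2^14 = 305.18 µV.
Code 0b11110011101110 = 15598 decimal.
V_out = (−2.5) + 15598 × 0.000305176 V = 2.26013 V.

2.2601 V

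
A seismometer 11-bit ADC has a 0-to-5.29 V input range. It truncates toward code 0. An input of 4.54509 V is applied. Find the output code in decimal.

code 1759

Full-scale span = 5.29 V; LSB = 5.29/2^11 = 2.583 mV.
(4.54509 − 0) / 0.00258301 = 1759.611 LSBs.
So the output code is 1759.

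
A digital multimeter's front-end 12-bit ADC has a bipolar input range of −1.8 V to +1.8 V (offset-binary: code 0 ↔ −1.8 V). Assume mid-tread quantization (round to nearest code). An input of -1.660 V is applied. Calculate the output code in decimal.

code 159

With 4096 levels over 3.6 V, one step is 0.879 mV.
(-1.660 − (−1.8)) / 0.000878906 = 159.289 LSBs.
So the output code is 159.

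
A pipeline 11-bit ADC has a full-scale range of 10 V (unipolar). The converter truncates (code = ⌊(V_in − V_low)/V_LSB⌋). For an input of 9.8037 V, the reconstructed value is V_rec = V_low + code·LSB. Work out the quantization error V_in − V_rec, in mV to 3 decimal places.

LSB = 10/2^11 = 4.883 mV.
Scaled input = 2007.7978 LSBs, so code = 2007.
Code 2007 maps back to 0 + 2007×0.00488281 V = 9.7998047 V.
Difference: 0.00389531 V → 3.895 mV.

3.895 mV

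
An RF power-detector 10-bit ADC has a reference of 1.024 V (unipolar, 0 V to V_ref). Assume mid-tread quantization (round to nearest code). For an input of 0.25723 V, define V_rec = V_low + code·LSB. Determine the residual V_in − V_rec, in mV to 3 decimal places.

0.230 mV

One LSB is 1.024 V / 1024 = 1.000 mV.
(V_in − V_low)/LSB = (0.25723 − 0)/0.001 = 257.2300 → code 257 (round).
Reconstructed: 0.257 V.
Difference: 0.00023 V → 0.230 mV.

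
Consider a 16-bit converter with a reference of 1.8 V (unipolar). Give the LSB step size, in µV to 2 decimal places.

27.47 µV

Full-scale span = 1.8 V.
LSB = 1.8 / 2^16 = 1.8 / 65536 = 2.74658e-05 V = 27.47 µV.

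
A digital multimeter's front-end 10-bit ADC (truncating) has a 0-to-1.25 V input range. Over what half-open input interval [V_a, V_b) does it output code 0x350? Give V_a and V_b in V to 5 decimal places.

[1.03516 V, 1.03638 V)

LSB = 1.25/2^10 = 1.221 mV.
Code 0x350 = 848 decimal.
V_a = V_low + 848·LSB = 1.03516 V; V_b = V_low + 849·LSB = 1.03638 V.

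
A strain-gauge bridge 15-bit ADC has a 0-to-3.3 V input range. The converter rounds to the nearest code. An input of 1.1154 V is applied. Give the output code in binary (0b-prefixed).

Full-scale span = 3.3 V; LSB = 3.3/2^15 = 100.71 µV.
Input sits at 11075.584 steps above V_low.
So the output code is 11076.
In binary (0b-prefixed): 0b10101101000100.

code 0b10101101000100 (decimal 11076)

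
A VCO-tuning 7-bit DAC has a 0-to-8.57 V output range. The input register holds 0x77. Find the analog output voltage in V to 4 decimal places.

7.9674 V

LSB = 8.57 V / 2^7 = 66.953 mV.
Code 0x77 = 119 decimal.
V_out = 0 + 119 × 0.0669531 V = 7.96742 V.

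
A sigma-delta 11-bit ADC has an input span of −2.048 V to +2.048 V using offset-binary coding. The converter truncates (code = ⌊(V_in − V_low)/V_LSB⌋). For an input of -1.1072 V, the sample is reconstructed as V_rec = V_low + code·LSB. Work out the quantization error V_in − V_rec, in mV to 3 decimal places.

0.800 mV

LSB = 4.096/2^11 = 2.000 mV.
(V_in − V_low)/LSB = (-1.1072 − (−2.048))/0.002 = 470.4000 → code 470 (floor).
Code 470 maps back to (−2.048) + 470×0.002 V = -1.108 V.
Error = -1.1072 − (−1.108) = 0.0008 V = 0.800 mV.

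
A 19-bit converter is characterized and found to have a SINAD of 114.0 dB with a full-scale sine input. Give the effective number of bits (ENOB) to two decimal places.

18.64 bits

ENOB = (SINAD − 1.76) / 6.02 = (114.0 − 1.76)/6.02 = 18.645.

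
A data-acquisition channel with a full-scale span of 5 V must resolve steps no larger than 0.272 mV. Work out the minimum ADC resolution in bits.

Number of steps required ≥ 5 V / 0.272 mV = 18382.35.
Need 2^N ≥ 18382.35; 2^14 = 16384, 2^15 = 32768.
Minimum N = 15.

15 bits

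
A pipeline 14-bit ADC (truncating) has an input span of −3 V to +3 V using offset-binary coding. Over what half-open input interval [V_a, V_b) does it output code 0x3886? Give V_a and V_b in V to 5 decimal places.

LSB = 6/2^14 = 366.21 µV.
Code 0x3886 = 14470 decimal.
V_a = V_low + 14470·LSB = 2.29907 V; V_b = V_low + 14471·LSB = 2.29944 V.

[2.29907 V, 2.29944 V)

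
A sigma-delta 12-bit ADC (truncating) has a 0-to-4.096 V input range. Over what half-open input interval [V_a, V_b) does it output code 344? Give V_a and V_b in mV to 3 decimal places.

LSB = 4.096/2^12 = 1.000 mV.
V_a = V_low + 344·LSB = 0.344 V; V_b = V_low + 345·LSB = 0.345 V.

[344.000 mV, 345.000 mV)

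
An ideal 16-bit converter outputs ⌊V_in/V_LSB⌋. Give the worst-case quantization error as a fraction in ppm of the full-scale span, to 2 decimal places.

Truncating → worst-case error = 1 LSB = V_FS/2^16, so 1e+06/65536 = 15.2588 ppm of full scale.

15.26 ppm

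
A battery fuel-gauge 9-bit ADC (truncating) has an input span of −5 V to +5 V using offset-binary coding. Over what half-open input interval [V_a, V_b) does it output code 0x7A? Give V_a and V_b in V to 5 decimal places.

LSB = 10/2^9 = 19.531 mV.
Code 0x7A = 122 decimal.
V_a = V_low + 122·LSB = -2.61719 V; V_b = V_low + 123·LSB = -2.59766 V.

[-2.61719 V, -2.59766 V)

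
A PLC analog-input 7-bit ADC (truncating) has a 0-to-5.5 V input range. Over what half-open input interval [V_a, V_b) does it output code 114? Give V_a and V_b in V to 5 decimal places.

[4.89844 V, 4.94141 V)

LSB = 5.5/2^7 = 42.969 mV.
V_a = V_low + 114·LSB = 4.89844 V; V_b = V_low + 115·LSB = 4.94141 V.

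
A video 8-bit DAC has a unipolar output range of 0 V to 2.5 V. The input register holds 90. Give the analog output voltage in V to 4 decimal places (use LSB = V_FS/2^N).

0.8789 V

LSB = 2.5 V / 2^8 = 9.766 mV.
V_out = 0 + 90 × 0.00976562 V = 0.878906 V.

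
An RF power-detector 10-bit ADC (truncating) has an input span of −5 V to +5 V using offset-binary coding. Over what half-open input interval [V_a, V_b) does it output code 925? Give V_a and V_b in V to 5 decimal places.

LSB = 10/2^10 = 9.766 mV.
V_a = V_low + 925·LSB = 4.0332 V; V_b = V_low + 926·LSB = 4.04297 V.

[4.03320 V, 4.04297 V)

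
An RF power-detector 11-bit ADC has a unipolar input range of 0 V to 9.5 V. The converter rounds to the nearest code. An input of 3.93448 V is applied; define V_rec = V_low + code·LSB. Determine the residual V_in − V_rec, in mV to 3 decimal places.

0.886 mV

Step size: 9.5 V ÷ 2^11 = 4.639 mV.
Scaled input = 848.1911 LSBs, so code = 848.
Code 848 maps back to 0 + 848×0.00463867 V = 3.9335938 V.
Error = 3.93448 − 3.9335938 = 0.00088625 V = 0.886 mV.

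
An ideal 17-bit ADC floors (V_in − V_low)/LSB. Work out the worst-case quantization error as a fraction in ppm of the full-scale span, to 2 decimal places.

7.63 ppm

Truncating → worst-case error = 1 LSB = V_FS/2^17, so 1e+06/131072 = 7.62939 ppm of full scale.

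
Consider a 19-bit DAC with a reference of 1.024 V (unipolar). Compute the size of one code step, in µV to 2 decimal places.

1.95 µV

Full-scale span = 1.024 V.
LSB = 1.024 / 2^19 = 1.024 / 524288 = 1.95313e-06 V = 1.95 µV.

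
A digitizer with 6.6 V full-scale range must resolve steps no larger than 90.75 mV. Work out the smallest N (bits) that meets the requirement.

7 bits

Number of steps required ≥ 6.6 V / 90.75 mV = 72.73.
Need 2^N ≥ 72.73; 2^6 = 64, 2^7 = 128.
Minimum N = 7.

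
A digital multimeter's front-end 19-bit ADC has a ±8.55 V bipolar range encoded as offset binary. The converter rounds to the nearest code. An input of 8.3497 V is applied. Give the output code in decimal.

code 518147

Full-scale span = 17.1 V; LSB = 17.1/2^19 = 32.62 µV.
Input sits at 518146.779 steps above V_low.
round(518146.779) = 518147.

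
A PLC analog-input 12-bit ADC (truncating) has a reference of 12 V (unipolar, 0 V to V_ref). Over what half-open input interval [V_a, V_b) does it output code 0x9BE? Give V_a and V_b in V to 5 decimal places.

[7.30664 V, 7.30957 V)

LSB = 12/2^12 = 2.930 mV.
Code 0x9BE = 2494 decimal.
V_a = V_low + 2494·LSB = 7.30664 V; V_b = V_low + 2495·LSB = 7.30957 V.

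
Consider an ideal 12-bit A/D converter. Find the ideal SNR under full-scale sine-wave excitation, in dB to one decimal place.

74.0 dB

SNR ≈ 6.02·N + 1.76 dB = 6.02·12 + 1.76 = 74.00 dB.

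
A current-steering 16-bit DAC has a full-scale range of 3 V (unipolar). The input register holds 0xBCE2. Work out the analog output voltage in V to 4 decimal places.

LSB = 3 V / 2^16 = 45.78 µV.
Code 0xBCE2 = 48354 decimal.
V_out = 0 + 48354 × 4.57764e-05 V = 2.21347 V.

2.2135 V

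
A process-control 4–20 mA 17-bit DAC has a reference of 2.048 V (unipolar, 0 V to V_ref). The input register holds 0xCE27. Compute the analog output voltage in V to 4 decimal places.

0.8246 V

LSB = 2.048 V / 2^17 = 15.62 µV.
Code 0xCE27 = 52775 decimal.
V_out = 0 + 52775 × 1.5625e-05 V = 0.824609 V.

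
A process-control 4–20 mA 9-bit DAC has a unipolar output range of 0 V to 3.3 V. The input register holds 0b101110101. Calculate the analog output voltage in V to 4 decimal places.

2.4041 V

LSB = 3.3 V / 2^9 = 6.445 mV.
Code 0b101110101 = 373 decimal.
V_out = 0 + 373 × 0.00644531 V = 2.4041 V.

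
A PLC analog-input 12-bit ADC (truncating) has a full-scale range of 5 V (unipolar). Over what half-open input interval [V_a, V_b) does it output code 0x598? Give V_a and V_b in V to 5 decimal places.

LSB = 5/2^12 = 1.221 mV.
Code 0x598 = 1432 decimal.
V_a = V_low + 1432·LSB = 1.74805 V; V_b = V_low + 1433·LSB = 1.74927 V.

[1.74805 V, 1.74927 V)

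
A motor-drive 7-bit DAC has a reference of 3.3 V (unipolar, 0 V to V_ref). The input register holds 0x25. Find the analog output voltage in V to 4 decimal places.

0.9539 V

LSB = 3.3 V / 2^7 = 25.781 mV.
Code 0x25 = 37 decimal.
V_out = 0 + 37 × 0.0257812 V = 0.953906 V.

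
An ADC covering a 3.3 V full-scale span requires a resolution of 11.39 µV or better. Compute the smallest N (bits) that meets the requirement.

Number of steps required ≥ 3.3 V / 11.39 µV = 289727.83.
Need 2^N ≥ 289727.83; 2^18 = 262144, 2^19 = 524288.
Minimum N = 19.

19 bits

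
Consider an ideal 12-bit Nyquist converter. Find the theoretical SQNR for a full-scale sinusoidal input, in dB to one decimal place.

SNR ≈ 6.02·N + 1.76 dB = 6.02·12 + 1.76 = 74.00 dB.

74.0 dB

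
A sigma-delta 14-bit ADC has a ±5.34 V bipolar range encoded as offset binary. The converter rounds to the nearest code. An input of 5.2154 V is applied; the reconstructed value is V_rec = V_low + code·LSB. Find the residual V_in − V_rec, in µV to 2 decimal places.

-95.61 µV

Step size: 10.68 V ÷ 2^14 = 0.652 mV.
Scaled input = 16192.8533 LSBs, so code = 16193.
Reconstructed: 5.2154956 V.
Error = 5.2154 − 5.2154956 = -9.56055e-05 V = -95.61 µV.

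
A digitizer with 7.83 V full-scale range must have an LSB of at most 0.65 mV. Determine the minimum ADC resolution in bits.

14 bits

Number of steps required ≥ 7.83 V / 0.65 mV = 12046.15.
Need 2^N ≥ 12046.15; 2^13 = 8192, 2^14 = 16384.
Minimum N = 14.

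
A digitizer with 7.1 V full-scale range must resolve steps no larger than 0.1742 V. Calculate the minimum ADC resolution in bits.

6 bits

Number of steps required ≥ 7.1 V / 0.1742 V = 40.76.
Need 2^N ≥ 40.76; 2^5 = 32, 2^6 = 64.
Minimum N = 6.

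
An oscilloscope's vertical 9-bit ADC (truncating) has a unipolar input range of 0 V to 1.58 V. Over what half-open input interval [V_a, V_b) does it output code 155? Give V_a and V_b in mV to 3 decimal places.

[478.320 mV, 481.406 mV)

LSB = 1.58/2^9 = 3.086 mV.
V_a = V_low + 155·LSB = 0.47832 V; V_b = V_low + 156·LSB = 0.481406 V.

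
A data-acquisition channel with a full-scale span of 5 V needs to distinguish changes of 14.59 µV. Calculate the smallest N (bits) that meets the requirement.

19 bits

Number of steps required ≥ 5 V / 14.59 µV = 342700.48.
Need 2^N ≥ 342700.48; 2^18 = 262144, 2^19 = 524288.
Minimum N = 19.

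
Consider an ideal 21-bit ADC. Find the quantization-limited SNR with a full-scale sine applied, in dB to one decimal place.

SNR ≈ 6.02·N + 1.76 dB = 6.02·21 + 1.76 = 128.18 dB.

128.2 dB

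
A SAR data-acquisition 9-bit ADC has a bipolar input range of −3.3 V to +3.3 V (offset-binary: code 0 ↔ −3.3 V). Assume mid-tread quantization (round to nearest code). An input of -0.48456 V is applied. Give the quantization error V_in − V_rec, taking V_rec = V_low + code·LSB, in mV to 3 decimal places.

One LSB is 6.6 V / 512 = 12.891 mV.
(-0.48456 − (−3.3))/0.0128906 = 218.4099; round gives code 218.
V_rec = (−3.3) + 218·0.0128906 = -0.48984375 V.
Error = -0.48456 − (−0.48984375) = 0.00528375 V = 5.284 mV.

5.284 mV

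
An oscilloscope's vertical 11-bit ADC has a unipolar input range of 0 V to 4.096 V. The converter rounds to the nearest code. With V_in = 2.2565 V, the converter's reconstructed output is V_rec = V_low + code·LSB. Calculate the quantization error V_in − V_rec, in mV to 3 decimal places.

LSB = 4.096/2^11 = 2.000 mV.
(V_in − V_low)/LSB = (2.2565 − 0)/0.002 = 1128.2500 → code 1128 (round).
V_rec = 0 + 1128·0.002 = 2.256 V.
Error = 2.2565 − 2.256 = 0.0005 V = 0.500 mV.

0.500 mV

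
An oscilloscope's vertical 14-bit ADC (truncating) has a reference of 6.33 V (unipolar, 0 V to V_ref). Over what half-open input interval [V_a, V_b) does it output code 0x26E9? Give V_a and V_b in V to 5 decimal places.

[3.84846 V, 3.84884 V)

LSB = 6.33/2^14 = 386.35 µV.
Code 0x26E9 = 9961 decimal.
V_a = V_low + 9961·LSB = 3.84846 V; V_b = V_low + 9962·LSB = 3.84884 V.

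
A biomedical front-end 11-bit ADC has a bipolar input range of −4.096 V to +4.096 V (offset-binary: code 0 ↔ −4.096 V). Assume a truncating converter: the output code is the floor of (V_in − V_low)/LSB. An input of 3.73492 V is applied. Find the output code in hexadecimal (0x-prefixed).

Full-scale span = 8.192 V; LSB = 8.192/2^11 = 4.000 mV.
(3.73492 − (−4.096)) / 0.004 = 1957.730 LSBs.
Floor → code 1957.
In hexadecimal (0x-prefixed): 0x7A5.

code 0x7A5 (decimal 1957)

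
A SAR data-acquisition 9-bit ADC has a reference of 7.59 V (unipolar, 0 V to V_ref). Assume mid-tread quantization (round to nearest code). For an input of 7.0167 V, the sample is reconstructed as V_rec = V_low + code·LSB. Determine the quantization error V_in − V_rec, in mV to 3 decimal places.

Step size: 7.59 V ÷ 2^9 = 14.824 mV.
Scaled input = 473.3268 LSBs, so code = 473.
Code 473 maps back to 0 + 473×0.0148242 V = 7.0118555 V.
Error = 7.0167 − 7.0118555 = 0.00484453 V = 4.845 mV.

4.845 mV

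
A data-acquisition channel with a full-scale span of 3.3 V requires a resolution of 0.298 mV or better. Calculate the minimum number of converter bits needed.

Number of steps required ≥ 3.3 V / 0.298 mV = 11073.83.
Need 2^N ≥ 11073.83; 2^13 = 8192, 2^14 = 16384.
Minimum N = 14.

14 bits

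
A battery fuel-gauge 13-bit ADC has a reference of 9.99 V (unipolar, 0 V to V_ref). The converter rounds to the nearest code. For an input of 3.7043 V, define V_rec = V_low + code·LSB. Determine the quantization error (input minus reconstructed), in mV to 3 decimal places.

One LSB is 9.99 V / 8192 = 1.219 mV.
(3.7043 − 0)/0.00121948 = 3037.6002; round gives code 3038.
Code 3038 maps back to 0 + 3038×0.00121948 V = 3.7047876 V.
Error = 3.7043 − 3.7047876 = -0.000487598 V = -0.488 mV.

-0.488 mV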